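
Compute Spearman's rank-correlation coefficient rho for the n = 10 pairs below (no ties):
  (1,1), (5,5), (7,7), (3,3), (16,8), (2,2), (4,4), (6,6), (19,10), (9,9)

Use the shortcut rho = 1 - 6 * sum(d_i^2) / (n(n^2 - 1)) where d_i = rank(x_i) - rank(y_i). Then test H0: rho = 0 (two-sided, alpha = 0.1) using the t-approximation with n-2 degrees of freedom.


Step 1: Rank x and y separately (midranks; no ties here).
rank(x): 1->1, 5->5, 7->7, 3->3, 16->9, 2->2, 4->4, 6->6, 19->10, 9->8
rank(y): 1->1, 5->5, 7->7, 3->3, 8->8, 2->2, 4->4, 6->6, 10->10, 9->9
Step 2: d_i = R_x(i) - R_y(i); compute d_i^2.
  (1-1)^2=0, (5-5)^2=0, (7-7)^2=0, (3-3)^2=0, (9-8)^2=1, (2-2)^2=0, (4-4)^2=0, (6-6)^2=0, (10-10)^2=0, (8-9)^2=1
sum(d^2) = 2.
Step 3: rho = 1 - 6*2 / (10*(10^2 - 1)) = 1 - 12/990 = 0.987879.
Step 4: Under H0, t = rho * sqrt((n-2)/(1-rho^2)) = 18.0003 ~ t(8).
Step 5: Two-sided p-value from the t-distribution with 8 df = 0.000000.
Step 6: alpha = 0.1. reject H0.

rho = 0.9879, p = 0.000000, reject H0 at alpha = 0.1.


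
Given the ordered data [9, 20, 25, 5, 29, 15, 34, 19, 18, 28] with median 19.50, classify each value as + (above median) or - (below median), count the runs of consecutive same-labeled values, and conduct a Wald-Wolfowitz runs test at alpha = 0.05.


Step 1: Compute median = 19.50; label A = above, B = below.
Labels in order: BAABABABBA  (n_A = 5, n_B = 5)
Step 2: Count runs R = 8.
Step 3: Under H0 (random ordering), E[R] = 2*n_A*n_B/(n_A+n_B) + 1 = 2*5*5/10 + 1 = 6.0000.
        Var[R] = 2*n_A*n_B*(2*n_A*n_B - n_A - n_B) / ((n_A+n_B)^2 * (n_A+n_B-1)) = 2000/900 = 2.2222.
        SD[R] = 1.4907.
Step 4: Continuity-corrected z = (R - 0.5 - E[R]) / SD[R] = (8 - 0.5 - 6.0000) / 1.4907 = 1.0062.
Step 5: Two-sided p-value via normal approximation = 2*(1 - Phi(|z|)) = 0.314305.
Step 6: alpha = 0.05. fail to reject H0.

R = 8, z = 1.0062, p = 0.314305, fail to reject H0.


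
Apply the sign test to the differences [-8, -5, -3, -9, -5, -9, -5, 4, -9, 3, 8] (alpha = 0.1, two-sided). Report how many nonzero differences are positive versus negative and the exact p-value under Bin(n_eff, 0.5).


Step 1: Discard zero differences. Original n = 11; n_eff = number of nonzero differences = 11.
Nonzero differences (with sign): -8, -5, -3, -9, -5, -9, -5, +4, -9, +3, +8
Step 2: Count signs: positive = 3, negative = 8.
Step 3: Under H0: P(positive) = 0.5, so the number of positives S ~ Bin(11, 0.5).
Step 4: Two-sided exact p-value = sum of Bin(11,0.5) probabilities at or below the observed probability = 0.226562.
Step 5: alpha = 0.1. fail to reject H0.

n_eff = 11, pos = 3, neg = 8, p = 0.226562, fail to reject H0.


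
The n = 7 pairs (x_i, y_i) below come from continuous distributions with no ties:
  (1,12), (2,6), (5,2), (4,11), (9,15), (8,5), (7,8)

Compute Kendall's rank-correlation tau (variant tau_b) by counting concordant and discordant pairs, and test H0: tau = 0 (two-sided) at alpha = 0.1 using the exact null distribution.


Step 1: Enumerate the 21 unordered pairs (i,j) with i<j and classify each by sign(x_j-x_i) * sign(y_j-y_i).
  (1,2):dx=+1,dy=-6->D; (1,3):dx=+4,dy=-10->D; (1,4):dx=+3,dy=-1->D; (1,5):dx=+8,dy=+3->C
  (1,6):dx=+7,dy=-7->D; (1,7):dx=+6,dy=-4->D; (2,3):dx=+3,dy=-4->D; (2,4):dx=+2,dy=+5->C
  (2,5):dx=+7,dy=+9->C; (2,6):dx=+6,dy=-1->D; (2,7):dx=+5,dy=+2->C; (3,4):dx=-1,dy=+9->D
  (3,5):dx=+4,dy=+13->C; (3,6):dx=+3,dy=+3->C; (3,7):dx=+2,dy=+6->C; (4,5):dx=+5,dy=+4->C
  (4,6):dx=+4,dy=-6->D; (4,7):dx=+3,dy=-3->D; (5,6):dx=-1,dy=-10->C; (5,7):dx=-2,dy=-7->C
  (6,7):dx=-1,dy=+3->D
Step 2: C = 10, D = 11, total pairs = 21.
Step 3: tau = (C - D)/(n(n-1)/2) = (10 - 11)/21 = -0.047619.
Step 4: Exact two-sided p-value (enumerate n! = 5040 permutations of y under H0): p = 1.000000.
Step 5: alpha = 0.1. fail to reject H0.

tau_b = -0.0476 (C=10, D=11), p = 1.000000, fail to reject H0.


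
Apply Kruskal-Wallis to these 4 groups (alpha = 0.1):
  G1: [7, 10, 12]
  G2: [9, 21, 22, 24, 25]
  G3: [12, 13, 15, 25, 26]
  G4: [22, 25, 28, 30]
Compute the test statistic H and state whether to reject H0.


Step 1: Combine all N = 17 observations and assign midranks.
sorted (value, group, rank): (7,G1,1), (9,G2,2), (10,G1,3), (12,G1,4.5), (12,G3,4.5), (13,G3,6), (15,G3,7), (21,G2,8), (22,G2,9.5), (22,G4,9.5), (24,G2,11), (25,G2,13), (25,G3,13), (25,G4,13), (26,G3,15), (28,G4,16), (30,G4,17)
Step 2: Sum ranks within each group.
R_1 = 8.5 (n_1 = 3)
R_2 = 43.5 (n_2 = 5)
R_3 = 45.5 (n_3 = 5)
R_4 = 55.5 (n_4 = 4)
Step 3: H = 12/(N(N+1)) * sum(R_i^2/n_i) - 3(N+1)
     = 12/(17*18) * (8.5^2/3 + 43.5^2/5 + 45.5^2/5 + 55.5^2/4) - 3*18
     = 0.039216 * 1586.65 - 54
     = 8.221405.
Step 4: Ties present; correction factor C = 1 - 36/(17^3 - 17) = 0.992647. Corrected H = 8.221405 / 0.992647 = 8.282305.
Step 5: Under H0, H ~ chi^2(3); p-value = 0.040524.
Step 6: alpha = 0.1. reject H0.

H = 8.2823, df = 3, p = 0.040524, reject H0.


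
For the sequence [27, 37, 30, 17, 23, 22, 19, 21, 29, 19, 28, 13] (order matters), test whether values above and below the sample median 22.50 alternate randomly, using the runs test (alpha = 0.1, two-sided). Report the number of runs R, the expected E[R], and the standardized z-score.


Step 1: Compute median = 22.50; label A = above, B = below.
Labels in order: AAABABBBABAB  (n_A = 6, n_B = 6)
Step 2: Count runs R = 8.
Step 3: Under H0 (random ordering), E[R] = 2*n_A*n_B/(n_A+n_B) + 1 = 2*6*6/12 + 1 = 7.0000.
        Var[R] = 2*n_A*n_B*(2*n_A*n_B - n_A - n_B) / ((n_A+n_B)^2 * (n_A+n_B-1)) = 4320/1584 = 2.7273.
        SD[R] = 1.6514.
Step 4: Continuity-corrected z = (R - 0.5 - E[R]) / SD[R] = (8 - 0.5 - 7.0000) / 1.6514 = 0.3028.
Step 5: Two-sided p-value via normal approximation = 2*(1 - Phi(|z|)) = 0.762069.
Step 6: alpha = 0.1. fail to reject H0.

R = 8, z = 0.3028, p = 0.762069, fail to reject H0.


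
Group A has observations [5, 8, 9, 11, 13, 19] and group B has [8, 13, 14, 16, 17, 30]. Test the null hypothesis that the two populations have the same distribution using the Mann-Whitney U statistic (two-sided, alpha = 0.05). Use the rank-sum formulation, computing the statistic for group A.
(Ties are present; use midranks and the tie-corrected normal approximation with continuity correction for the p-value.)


Step 1: Combine and sort all 12 observations; assign midranks.
sorted (value, group): (5,X), (8,X), (8,Y), (9,X), (11,X), (13,X), (13,Y), (14,Y), (16,Y), (17,Y), (19,X), (30,Y)
ranks: 5->1, 8->2.5, 8->2.5, 9->4, 11->5, 13->6.5, 13->6.5, 14->8, 16->9, 17->10, 19->11, 30->12
Step 2: Rank sum for X: R1 = 1 + 2.5 + 4 + 5 + 6.5 + 11 = 30.
Step 3: U_X = R1 - n1(n1+1)/2 = 30 - 6*7/2 = 30 - 21 = 9.
       U_Y = n1*n2 - U_X = 36 - 9 = 27.
Step 4: Ties are present, so use the tie-corrected normal approximation (with continuity correction) for the p-value.
Step 5: p-value = 0.171979; compare to alpha = 0.05. fail to reject H0.

U_X = 9, p = 0.171979, fail to reject H0 at alpha = 0.05.


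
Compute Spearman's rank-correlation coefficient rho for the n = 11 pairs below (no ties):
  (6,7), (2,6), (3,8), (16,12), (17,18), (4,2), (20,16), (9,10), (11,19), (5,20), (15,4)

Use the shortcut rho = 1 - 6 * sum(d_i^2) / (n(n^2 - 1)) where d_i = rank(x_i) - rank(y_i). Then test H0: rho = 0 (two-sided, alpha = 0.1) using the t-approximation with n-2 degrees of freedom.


Step 1: Rank x and y separately (midranks; no ties here).
rank(x): 6->5, 2->1, 3->2, 16->9, 17->10, 4->3, 20->11, 9->6, 11->7, 5->4, 15->8
rank(y): 7->4, 6->3, 8->5, 12->7, 18->9, 2->1, 16->8, 10->6, 19->10, 20->11, 4->2
Step 2: d_i = R_x(i) - R_y(i); compute d_i^2.
  (5-4)^2=1, (1-3)^2=4, (2-5)^2=9, (9-7)^2=4, (10-9)^2=1, (3-1)^2=4, (11-8)^2=9, (6-6)^2=0, (7-10)^2=9, (4-11)^2=49, (8-2)^2=36
sum(d^2) = 126.
Step 3: rho = 1 - 6*126 / (11*(11^2 - 1)) = 1 - 756/1320 = 0.427273.
Step 4: Under H0, t = rho * sqrt((n-2)/(1-rho^2)) = 1.4177 ~ t(9).
Step 5: Two-sided p-value from the t-distribution with 9 df = 0.189944.
Step 6: alpha = 0.1. fail to reject H0.

rho = 0.4273, p = 0.189944, fail to reject H0 at alpha = 0.1.


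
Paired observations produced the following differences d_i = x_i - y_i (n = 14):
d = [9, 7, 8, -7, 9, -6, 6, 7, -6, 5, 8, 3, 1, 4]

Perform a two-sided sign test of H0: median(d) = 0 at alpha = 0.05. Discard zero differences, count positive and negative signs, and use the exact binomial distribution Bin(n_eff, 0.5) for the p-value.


Step 1: Discard zero differences. Original n = 14; n_eff = number of nonzero differences = 14.
Nonzero differences (with sign): +9, +7, +8, -7, +9, -6, +6, +7, -6, +5, +8, +3, +1, +4
Step 2: Count signs: positive = 11, negative = 3.
Step 3: Under H0: P(positive) = 0.5, so the number of positives S ~ Bin(14, 0.5).
Step 4: Two-sided exact p-value = sum of Bin(14,0.5) probabilities at or below the observed probability = 0.057373.
Step 5: alpha = 0.05. fail to reject H0.

n_eff = 14, pos = 11, neg = 3, p = 0.057373, fail to reject H0.


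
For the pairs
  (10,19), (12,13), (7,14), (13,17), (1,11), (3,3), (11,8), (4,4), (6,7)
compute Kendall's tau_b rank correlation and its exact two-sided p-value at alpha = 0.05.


Step 1: Enumerate the 36 unordered pairs (i,j) with i<j and classify each by sign(x_j-x_i) * sign(y_j-y_i).
  (1,2):dx=+2,dy=-6->D; (1,3):dx=-3,dy=-5->C; (1,4):dx=+3,dy=-2->D; (1,5):dx=-9,dy=-8->C
  (1,6):dx=-7,dy=-16->C; (1,7):dx=+1,dy=-11->D; (1,8):dx=-6,dy=-15->C; (1,9):dx=-4,dy=-12->C
  (2,3):dx=-5,dy=+1->D; (2,4):dx=+1,dy=+4->C; (2,5):dx=-11,dy=-2->C; (2,6):dx=-9,dy=-10->C
  (2,7):dx=-1,dy=-5->C; (2,8):dx=-8,dy=-9->C; (2,9):dx=-6,dy=-6->C; (3,4):dx=+6,dy=+3->C
  (3,5):dx=-6,dy=-3->C; (3,6):dx=-4,dy=-11->C; (3,7):dx=+4,dy=-6->D; (3,8):dx=-3,dy=-10->C
  (3,9):dx=-1,dy=-7->C; (4,5):dx=-12,dy=-6->C; (4,6):dx=-10,dy=-14->C; (4,7):dx=-2,dy=-9->C
  (4,8):dx=-9,dy=-13->C; (4,9):dx=-7,dy=-10->C; (5,6):dx=+2,dy=-8->D; (5,7):dx=+10,dy=-3->D
  (5,8):dx=+3,dy=-7->D; (5,9):dx=+5,dy=-4->D; (6,7):dx=+8,dy=+5->C; (6,8):dx=+1,dy=+1->C
  (6,9):dx=+3,dy=+4->C; (7,8):dx=-7,dy=-4->C; (7,9):dx=-5,dy=-1->C; (8,9):dx=+2,dy=+3->C
Step 2: C = 27, D = 9, total pairs = 36.
Step 3: tau = (C - D)/(n(n-1)/2) = (27 - 9)/36 = 0.500000.
Step 4: Exact two-sided p-value (enumerate n! = 362880 permutations of y under H0): p = 0.075176.
Step 5: alpha = 0.05. fail to reject H0.

tau_b = 0.5000 (C=27, D=9), p = 0.075176, fail to reject H0.


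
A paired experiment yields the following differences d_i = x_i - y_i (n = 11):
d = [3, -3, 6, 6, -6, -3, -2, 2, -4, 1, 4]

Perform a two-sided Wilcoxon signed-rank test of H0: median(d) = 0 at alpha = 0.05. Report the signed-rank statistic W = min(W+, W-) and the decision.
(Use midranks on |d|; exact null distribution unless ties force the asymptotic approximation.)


Step 1: Drop any zero differences (none here) and take |d_i|.
|d| = [3, 3, 6, 6, 6, 3, 2, 2, 4, 1, 4]
Step 2: Midrank |d_i| (ties get averaged ranks).
ranks: |3|->5, |3|->5, |6|->10, |6|->10, |6|->10, |3|->5, |2|->2.5, |2|->2.5, |4|->7.5, |1|->1, |4|->7.5
Step 3: Attach original signs; sum ranks with positive sign and with negative sign.
W+ = 5 + 10 + 10 + 2.5 + 1 + 7.5 = 36
W- = 5 + 10 + 5 + 2.5 + 7.5 = 30
(Check: W+ + W- = 66 should equal n(n+1)/2 = 66.)
Step 4: Test statistic W = min(W+, W-) = 30.
Step 5: Ties in |d|, so use the tie-corrected normal approximation.
        E[W] = n(n+1)/4 = 11*12/4 = 33.
        Tie groups: |d|=2 (t=2), |d|=3 (t=3), |d|=4 (t=2), |d|=6 (t=3); sum(t^3 - t) = 60.
        Var[W] = n(n+1)(2n+1)/24 - sum(t^3-t)/48 = 3036/24 - 60/48 = 125.25.
        z = (W - E[W]) / sqrt(Var[W]) = (30 - 33) / 11.1915 = -0.2681.
        Two-sided p = 2*Phi(z) = 0.788653.
Step 6: alpha = 0.05. fail to reject H0.

W+ = 36, W- = 30, W = min = 30, p = 0.788653, fail to reject H0.


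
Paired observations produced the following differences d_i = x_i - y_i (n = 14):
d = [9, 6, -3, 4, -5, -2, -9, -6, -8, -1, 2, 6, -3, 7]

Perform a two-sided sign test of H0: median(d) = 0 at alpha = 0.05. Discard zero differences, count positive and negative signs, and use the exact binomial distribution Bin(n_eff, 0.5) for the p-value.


Step 1: Discard zero differences. Original n = 14; n_eff = number of nonzero differences = 14.
Nonzero differences (with sign): +9, +6, -3, +4, -5, -2, -9, -6, -8, -1, +2, +6, -3, +7
Step 2: Count signs: positive = 6, negative = 8.
Step 3: Under H0: P(positive) = 0.5, so the number of positives S ~ Bin(14, 0.5).
Step 4: Two-sided exact p-value = sum of Bin(14,0.5) probabilities at or below the observed probability = 0.790527.
Step 5: alpha = 0.05. fail to reject H0.

n_eff = 14, pos = 6, neg = 8, p = 0.790527, fail to reject H0.


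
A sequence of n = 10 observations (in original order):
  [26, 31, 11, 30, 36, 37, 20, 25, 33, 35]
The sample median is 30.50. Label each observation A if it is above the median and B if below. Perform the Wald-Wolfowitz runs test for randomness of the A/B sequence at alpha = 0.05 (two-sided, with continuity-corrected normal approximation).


Step 1: Compute median = 30.50; label A = above, B = below.
Labels in order: BABBAABBAA  (n_A = 5, n_B = 5)
Step 2: Count runs R = 6.
Step 3: Under H0 (random ordering), E[R] = 2*n_A*n_B/(n_A+n_B) + 1 = 2*5*5/10 + 1 = 6.0000.
        Var[R] = 2*n_A*n_B*(2*n_A*n_B - n_A - n_B) / ((n_A+n_B)^2 * (n_A+n_B-1)) = 2000/900 = 2.2222.
        SD[R] = 1.4907.
Step 4: R = E[R], so z = 0 with no continuity correction.
Step 5: Two-sided p-value via normal approximation = 2*(1 - Phi(|z|)) = 1.000000.
Step 6: alpha = 0.05. fail to reject H0.

R = 6, z = 0.0000, p = 1.000000, fail to reject H0.


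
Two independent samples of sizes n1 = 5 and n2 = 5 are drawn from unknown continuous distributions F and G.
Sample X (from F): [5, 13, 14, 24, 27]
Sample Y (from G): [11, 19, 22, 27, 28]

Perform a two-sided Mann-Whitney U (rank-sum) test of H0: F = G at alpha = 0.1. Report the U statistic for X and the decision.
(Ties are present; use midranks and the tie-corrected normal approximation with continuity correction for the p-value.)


Step 1: Combine and sort all 10 observations; assign midranks.
sorted (value, group): (5,X), (11,Y), (13,X), (14,X), (19,Y), (22,Y), (24,X), (27,X), (27,Y), (28,Y)
ranks: 5->1, 11->2, 13->3, 14->4, 19->5, 22->6, 24->7, 27->8.5, 27->8.5, 28->10
Step 2: Rank sum for X: R1 = 1 + 3 + 4 + 7 + 8.5 = 23.5.
Step 3: U_X = R1 - n1(n1+1)/2 = 23.5 - 5*6/2 = 23.5 - 15 = 8.5.
       U_Y = n1*n2 - U_X = 25 - 8.5 = 16.5.
Step 4: Ties are present, so use the tie-corrected normal approximation (with continuity correction) for the p-value.
Step 5: p-value = 0.463344; compare to alpha = 0.1. fail to reject H0.

U_X = 8.5, p = 0.463344, fail to reject H0 at alpha = 0.1.


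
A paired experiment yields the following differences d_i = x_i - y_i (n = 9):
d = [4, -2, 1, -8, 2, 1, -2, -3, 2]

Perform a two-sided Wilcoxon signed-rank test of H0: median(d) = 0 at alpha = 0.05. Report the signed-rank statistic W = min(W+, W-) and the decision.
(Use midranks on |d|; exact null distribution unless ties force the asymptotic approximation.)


Step 1: Drop any zero differences (none here) and take |d_i|.
|d| = [4, 2, 1, 8, 2, 1, 2, 3, 2]
Step 2: Midrank |d_i| (ties get averaged ranks).
ranks: |4|->8, |2|->4.5, |1|->1.5, |8|->9, |2|->4.5, |1|->1.5, |2|->4.5, |3|->7, |2|->4.5
Step 3: Attach original signs; sum ranks with positive sign and with negative sign.
W+ = 8 + 1.5 + 4.5 + 1.5 + 4.5 = 20
W- = 4.5 + 9 + 4.5 + 7 = 25
(Check: W+ + W- = 45 should equal n(n+1)/2 = 45.)
Step 4: Test statistic W = min(W+, W-) = 20.
Step 5: Ties in |d|, so use the tie-corrected normal approximation.
        E[W] = n(n+1)/4 = 9*10/4 = 22.5.
        Tie groups: |d|=1 (t=2), |d|=2 (t=4); sum(t^3 - t) = 66.
        Var[W] = n(n+1)(2n+1)/24 - sum(t^3-t)/48 = 1710/24 - 66/48 = 69.875.
        z = (W - E[W]) / sqrt(Var[W]) = (20 - 22.5) / 8.3591 = -0.2991.
        Two-sided p = 2*Phi(z) = 0.764883.
Step 6: alpha = 0.05. fail to reject H0.

W+ = 20, W- = 25, W = min = 20, p = 0.764883, fail to reject H0.


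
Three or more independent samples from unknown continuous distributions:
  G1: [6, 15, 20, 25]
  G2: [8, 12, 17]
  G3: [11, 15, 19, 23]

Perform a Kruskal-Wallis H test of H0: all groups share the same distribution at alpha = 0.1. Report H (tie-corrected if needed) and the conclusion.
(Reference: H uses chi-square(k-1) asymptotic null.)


Step 1: Combine all N = 11 observations and assign midranks.
sorted (value, group, rank): (6,G1,1), (8,G2,2), (11,G3,3), (12,G2,4), (15,G1,5.5), (15,G3,5.5), (17,G2,7), (19,G3,8), (20,G1,9), (23,G3,10), (25,G1,11)
Step 2: Sum ranks within each group.
R_1 = 26.5 (n_1 = 4)
R_2 = 13 (n_2 = 3)
R_3 = 26.5 (n_3 = 4)
Step 3: H = 12/(N(N+1)) * sum(R_i^2/n_i) - 3(N+1)
     = 12/(11*12) * (26.5^2/4 + 13^2/3 + 26.5^2/4) - 3*12
     = 0.090909 * 407.458 - 36
     = 1.041667.
Step 4: Ties present; correction factor C = 1 - 6/(11^3 - 11) = 0.995455. Corrected H = 1.041667 / 0.995455 = 1.046423.
Step 5: Under H0, H ~ chi^2(2); p-value = 0.592614.
Step 6: alpha = 0.1. fail to reject H0.

H = 1.0464, df = 2, p = 0.592614, fail to reject H0.


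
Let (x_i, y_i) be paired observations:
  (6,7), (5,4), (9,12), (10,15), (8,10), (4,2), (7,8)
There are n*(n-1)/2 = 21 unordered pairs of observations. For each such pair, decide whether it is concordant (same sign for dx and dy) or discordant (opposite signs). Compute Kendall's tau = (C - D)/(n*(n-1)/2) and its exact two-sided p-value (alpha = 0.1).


Step 1: Enumerate the 21 unordered pairs (i,j) with i<j and classify each by sign(x_j-x_i) * sign(y_j-y_i).
  (1,2):dx=-1,dy=-3->C; (1,3):dx=+3,dy=+5->C; (1,4):dx=+4,dy=+8->C; (1,5):dx=+2,dy=+3->C
  (1,6):dx=-2,dy=-5->C; (1,7):dx=+1,dy=+1->C; (2,3):dx=+4,dy=+8->C; (2,4):dx=+5,dy=+11->C
  (2,5):dx=+3,dy=+6->C; (2,6):dx=-1,dy=-2->C; (2,7):dx=+2,dy=+4->C; (3,4):dx=+1,dy=+3->C
  (3,5):dx=-1,dy=-2->C; (3,6):dx=-5,dy=-10->C; (3,7):dx=-2,dy=-4->C; (4,5):dx=-2,dy=-5->C
  (4,6):dx=-6,dy=-13->C; (4,7):dx=-3,dy=-7->C; (5,6):dx=-4,dy=-8->C; (5,7):dx=-1,dy=-2->C
  (6,7):dx=+3,dy=+6->C
Step 2: C = 21, D = 0, total pairs = 21.
Step 3: tau = (C - D)/(n(n-1)/2) = (21 - 0)/21 = 1.000000.
Step 4: Exact two-sided p-value (enumerate n! = 5040 permutations of y under H0): p = 0.000397.
Step 5: alpha = 0.1. reject H0.

tau_b = 1.0000 (C=21, D=0), p = 0.000397, reject H0.


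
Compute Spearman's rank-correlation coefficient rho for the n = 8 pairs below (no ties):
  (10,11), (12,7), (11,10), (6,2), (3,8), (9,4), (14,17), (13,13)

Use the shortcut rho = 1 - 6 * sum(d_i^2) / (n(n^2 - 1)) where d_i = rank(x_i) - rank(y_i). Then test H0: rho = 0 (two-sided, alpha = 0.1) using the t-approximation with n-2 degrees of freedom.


Step 1: Rank x and y separately (midranks; no ties here).
rank(x): 10->4, 12->6, 11->5, 6->2, 3->1, 9->3, 14->8, 13->7
rank(y): 11->6, 7->3, 10->5, 2->1, 8->4, 4->2, 17->8, 13->7
Step 2: d_i = R_x(i) - R_y(i); compute d_i^2.
  (4-6)^2=4, (6-3)^2=9, (5-5)^2=0, (2-1)^2=1, (1-4)^2=9, (3-2)^2=1, (8-8)^2=0, (7-7)^2=0
sum(d^2) = 24.
Step 3: rho = 1 - 6*24 / (8*(8^2 - 1)) = 1 - 144/504 = 0.714286.
Step 4: Under H0, t = rho * sqrt((n-2)/(1-rho^2)) = 2.5000 ~ t(6).
Step 5: Two-sided p-value from the t-distribution with 6 df = 0.046528.
Step 6: alpha = 0.1. reject H0.

rho = 0.7143, p = 0.046528, reject H0 at alpha = 0.1.


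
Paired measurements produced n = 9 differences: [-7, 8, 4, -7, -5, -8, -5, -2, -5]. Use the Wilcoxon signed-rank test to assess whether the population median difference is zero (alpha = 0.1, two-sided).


Step 1: Drop any zero differences (none here) and take |d_i|.
|d| = [7, 8, 4, 7, 5, 8, 5, 2, 5]
Step 2: Midrank |d_i| (ties get averaged ranks).
ranks: |7|->6.5, |8|->8.5, |4|->2, |7|->6.5, |5|->4, |8|->8.5, |5|->4, |2|->1, |5|->4
Step 3: Attach original signs; sum ranks with positive sign and with negative sign.
W+ = 8.5 + 2 = 10.5
W- = 6.5 + 6.5 + 4 + 8.5 + 4 + 1 + 4 = 34.5
(Check: W+ + W- = 45 should equal n(n+1)/2 = 45.)
Step 4: Test statistic W = min(W+, W-) = 10.5.
Step 5: Ties in |d|, so use the tie-corrected normal approximation.
        E[W] = n(n+1)/4 = 9*10/4 = 22.5.
        Tie groups: |d|=5 (t=3), |d|=7 (t=2), |d|=8 (t=2); sum(t^3 - t) = 36.
        Var[W] = n(n+1)(2n+1)/24 - sum(t^3-t)/48 = 1710/24 - 36/48 = 70.5.
        z = (W - E[W]) / sqrt(Var[W]) = (10.5 - 22.5) / 8.3964 = -1.4292.
        Two-sided p = 2*Phi(z) = 0.152953.
Step 6: alpha = 0.1. fail to reject H0.

W+ = 10.5, W- = 34.5, W = min = 10.5, p = 0.152953, fail to reject H0.


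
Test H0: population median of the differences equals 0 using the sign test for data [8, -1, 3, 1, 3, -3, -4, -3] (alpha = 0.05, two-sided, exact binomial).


Step 1: Discard zero differences. Original n = 8; n_eff = number of nonzero differences = 8.
Nonzero differences (with sign): +8, -1, +3, +1, +3, -3, -4, -3
Step 2: Count signs: positive = 4, negative = 4.
Step 3: Under H0: P(positive) = 0.5, so the number of positives S ~ Bin(8, 0.5).
Step 4: Two-sided exact p-value = sum of Bin(8,0.5) probabilities at or below the observed probability = 1.000000.
Step 5: alpha = 0.05. fail to reject H0.

n_eff = 8, pos = 4, neg = 4, p = 1.000000, fail to reject H0.


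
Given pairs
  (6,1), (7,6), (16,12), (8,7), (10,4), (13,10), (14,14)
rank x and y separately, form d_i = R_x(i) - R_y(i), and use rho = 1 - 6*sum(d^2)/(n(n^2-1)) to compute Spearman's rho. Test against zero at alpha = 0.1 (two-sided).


Step 1: Rank x and y separately (midranks; no ties here).
rank(x): 6->1, 7->2, 16->7, 8->3, 10->4, 13->5, 14->6
rank(y): 1->1, 6->3, 12->6, 7->4, 4->2, 10->5, 14->7
Step 2: d_i = R_x(i) - R_y(i); compute d_i^2.
  (1-1)^2=0, (2-3)^2=1, (7-6)^2=1, (3-4)^2=1, (4-2)^2=4, (5-5)^2=0, (6-7)^2=1
sum(d^2) = 8.
Step 3: rho = 1 - 6*8 / (7*(7^2 - 1)) = 1 - 48/336 = 0.857143.
Step 4: Under H0, t = rho * sqrt((n-2)/(1-rho^2)) = 3.7210 ~ t(5).
Step 5: Two-sided p-value from the t-distribution with 5 df = 0.013697.
Step 6: alpha = 0.1. reject H0.

rho = 0.8571, p = 0.013697, reject H0 at alpha = 0.1.


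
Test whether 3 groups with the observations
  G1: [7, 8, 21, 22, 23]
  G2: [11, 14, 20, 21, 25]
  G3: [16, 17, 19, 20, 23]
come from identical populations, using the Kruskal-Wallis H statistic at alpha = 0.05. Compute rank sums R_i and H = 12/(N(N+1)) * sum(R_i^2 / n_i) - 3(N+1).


Step 1: Combine all N = 15 observations and assign midranks.
sorted (value, group, rank): (7,G1,1), (8,G1,2), (11,G2,3), (14,G2,4), (16,G3,5), (17,G3,6), (19,G3,7), (20,G2,8.5), (20,G3,8.5), (21,G1,10.5), (21,G2,10.5), (22,G1,12), (23,G1,13.5), (23,G3,13.5), (25,G2,15)
Step 2: Sum ranks within each group.
R_1 = 39 (n_1 = 5)
R_2 = 41 (n_2 = 5)
R_3 = 40 (n_3 = 5)
Step 3: H = 12/(N(N+1)) * sum(R_i^2/n_i) - 3(N+1)
     = 12/(15*16) * (39^2/5 + 41^2/5 + 40^2/5) - 3*16
     = 0.050000 * 960.4 - 48
     = 0.020000.
Step 4: Ties present; correction factor C = 1 - 18/(15^3 - 15) = 0.994643. Corrected H = 0.020000 / 0.994643 = 0.020108.
Step 5: Under H0, H ~ chi^2(2); p-value = 0.989997.
Step 6: alpha = 0.05. fail to reject H0.

H = 0.0201, df = 2, p = 0.989997, fail to reject H0.


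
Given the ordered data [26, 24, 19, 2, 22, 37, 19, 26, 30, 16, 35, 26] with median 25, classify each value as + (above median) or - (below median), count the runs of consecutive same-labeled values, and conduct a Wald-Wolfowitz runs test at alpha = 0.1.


Step 1: Compute median = 25; label A = above, B = below.
Labels in order: ABBBBABAABAA  (n_A = 6, n_B = 6)
Step 2: Count runs R = 7.
Step 3: Under H0 (random ordering), E[R] = 2*n_A*n_B/(n_A+n_B) + 1 = 2*6*6/12 + 1 = 7.0000.
        Var[R] = 2*n_A*n_B*(2*n_A*n_B - n_A - n_B) / ((n_A+n_B)^2 * (n_A+n_B-1)) = 4320/1584 = 2.7273.
        SD[R] = 1.6514.
Step 4: R = E[R], so z = 0 with no continuity correction.
Step 5: Two-sided p-value via normal approximation = 2*(1 - Phi(|z|)) = 1.000000.
Step 6: alpha = 0.1. fail to reject H0.

R = 7, z = 0.0000, p = 1.000000, fail to reject H0.


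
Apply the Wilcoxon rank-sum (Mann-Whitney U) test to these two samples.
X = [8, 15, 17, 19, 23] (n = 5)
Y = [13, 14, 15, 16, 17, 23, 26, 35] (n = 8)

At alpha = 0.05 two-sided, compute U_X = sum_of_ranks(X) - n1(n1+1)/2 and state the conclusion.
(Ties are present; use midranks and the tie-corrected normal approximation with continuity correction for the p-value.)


Step 1: Combine and sort all 13 observations; assign midranks.
sorted (value, group): (8,X), (13,Y), (14,Y), (15,X), (15,Y), (16,Y), (17,X), (17,Y), (19,X), (23,X), (23,Y), (26,Y), (35,Y)
ranks: 8->1, 13->2, 14->3, 15->4.5, 15->4.5, 16->6, 17->7.5, 17->7.5, 19->9, 23->10.5, 23->10.5, 26->12, 35->13
Step 2: Rank sum for X: R1 = 1 + 4.5 + 7.5 + 9 + 10.5 = 32.5.
Step 3: U_X = R1 - n1(n1+1)/2 = 32.5 - 5*6/2 = 32.5 - 15 = 17.5.
       U_Y = n1*n2 - U_X = 40 - 17.5 = 22.5.
Step 4: Ties are present, so use the tie-corrected normal approximation (with continuity correction) for the p-value.
Step 5: p-value = 0.768770; compare to alpha = 0.05. fail to reject H0.

U_X = 17.5, p = 0.768770, fail to reject H0 at alpha = 0.05.


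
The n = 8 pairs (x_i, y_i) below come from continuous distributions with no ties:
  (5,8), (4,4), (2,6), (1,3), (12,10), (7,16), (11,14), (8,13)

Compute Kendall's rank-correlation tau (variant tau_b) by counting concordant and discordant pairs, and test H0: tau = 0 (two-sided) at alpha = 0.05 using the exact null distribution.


Step 1: Enumerate the 28 unordered pairs (i,j) with i<j and classify each by sign(x_j-x_i) * sign(y_j-y_i).
  (1,2):dx=-1,dy=-4->C; (1,3):dx=-3,dy=-2->C; (1,4):dx=-4,dy=-5->C; (1,5):dx=+7,dy=+2->C
  (1,6):dx=+2,dy=+8->C; (1,7):dx=+6,dy=+6->C; (1,8):dx=+3,dy=+5->C; (2,3):dx=-2,dy=+2->D
  (2,4):dx=-3,dy=-1->C; (2,5):dx=+8,dy=+6->C; (2,6):dx=+3,dy=+12->C; (2,7):dx=+7,dy=+10->C
  (2,8):dx=+4,dy=+9->C; (3,4):dx=-1,dy=-3->C; (3,5):dx=+10,dy=+4->C; (3,6):dx=+5,dy=+10->C
  (3,7):dx=+9,dy=+8->C; (3,8):dx=+6,dy=+7->C; (4,5):dx=+11,dy=+7->C; (4,6):dx=+6,dy=+13->C
  (4,7):dx=+10,dy=+11->C; (4,8):dx=+7,dy=+10->C; (5,6):dx=-5,dy=+6->D; (5,7):dx=-1,dy=+4->D
  (5,8):dx=-4,dy=+3->D; (6,7):dx=+4,dy=-2->D; (6,8):dx=+1,dy=-3->D; (7,8):dx=-3,dy=-1->C
Step 2: C = 22, D = 6, total pairs = 28.
Step 3: tau = (C - D)/(n(n-1)/2) = (22 - 6)/28 = 0.571429.
Step 4: Exact two-sided p-value (enumerate n! = 40320 permutations of y under H0): p = 0.061012.
Step 5: alpha = 0.05. fail to reject H0.

tau_b = 0.5714 (C=22, D=6), p = 0.061012, fail to reject H0.


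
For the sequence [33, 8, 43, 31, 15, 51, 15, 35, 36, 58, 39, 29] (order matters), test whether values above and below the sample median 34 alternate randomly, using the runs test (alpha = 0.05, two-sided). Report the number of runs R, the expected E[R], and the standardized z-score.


Step 1: Compute median = 34; label A = above, B = below.
Labels in order: BBABBABAAAAB  (n_A = 6, n_B = 6)
Step 2: Count runs R = 7.
Step 3: Under H0 (random ordering), E[R] = 2*n_A*n_B/(n_A+n_B) + 1 = 2*6*6/12 + 1 = 7.0000.
        Var[R] = 2*n_A*n_B*(2*n_A*n_B - n_A - n_B) / ((n_A+n_B)^2 * (n_A+n_B-1)) = 4320/1584 = 2.7273.
        SD[R] = 1.6514.
Step 4: R = E[R], so z = 0 with no continuity correction.
Step 5: Two-sided p-value via normal approximation = 2*(1 - Phi(|z|)) = 1.000000.
Step 6: alpha = 0.05. fail to reject H0.

R = 7, z = 0.0000, p = 1.000000, fail to reject H0.


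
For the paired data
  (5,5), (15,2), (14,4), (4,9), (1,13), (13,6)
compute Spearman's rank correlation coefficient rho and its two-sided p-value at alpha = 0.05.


Step 1: Rank x and y separately (midranks; no ties here).
rank(x): 5->3, 15->6, 14->5, 4->2, 1->1, 13->4
rank(y): 5->3, 2->1, 4->2, 9->5, 13->6, 6->4
Step 2: d_i = R_x(i) - R_y(i); compute d_i^2.
  (3-3)^2=0, (6-1)^2=25, (5-2)^2=9, (2-5)^2=9, (1-6)^2=25, (4-4)^2=0
sum(d^2) = 68.
Step 3: rho = 1 - 6*68 / (6*(6^2 - 1)) = 1 - 408/210 = -0.942857.
Step 4: Under H0, t = rho * sqrt((n-2)/(1-rho^2)) = -5.6595 ~ t(4).
Step 5: Two-sided p-value from the t-distribution with 4 df = 0.004805.
Step 6: alpha = 0.05. reject H0.

rho = -0.9429, p = 0.004805, reject H0 at alpha = 0.05.


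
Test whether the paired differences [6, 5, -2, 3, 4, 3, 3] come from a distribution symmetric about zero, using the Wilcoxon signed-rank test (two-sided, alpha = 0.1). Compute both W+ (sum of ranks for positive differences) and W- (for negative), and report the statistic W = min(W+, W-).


Step 1: Drop any zero differences (none here) and take |d_i|.
|d| = [6, 5, 2, 3, 4, 3, 3]
Step 2: Midrank |d_i| (ties get averaged ranks).
ranks: |6|->7, |5|->6, |2|->1, |3|->3, |4|->5, |3|->3, |3|->3
Step 3: Attach original signs; sum ranks with positive sign and with negative sign.
W+ = 7 + 6 + 3 + 5 + 3 + 3 = 27
W- = 1 = 1
(Check: W+ + W- = 28 should equal n(n+1)/2 = 28.)
Step 4: Test statistic W = min(W+, W-) = 1.
Step 5: Ties in |d|, so use the tie-corrected normal approximation.
        E[W] = n(n+1)/4 = 7*8/4 = 14.
        Tie groups: |d|=3 (t=3); sum(t^3 - t) = 24.
        Var[W] = n(n+1)(2n+1)/24 - sum(t^3-t)/48 = 840/24 - 24/48 = 34.5.
        z = (W - E[W]) / sqrt(Var[W]) = (1 - 14) / 5.8737 = -2.2133.
        Two-sided p = 2*Phi(z) = 0.026879.
Step 6: alpha = 0.1. reject H0.

W+ = 27, W- = 1, W = min = 1, p = 0.026879, reject H0.


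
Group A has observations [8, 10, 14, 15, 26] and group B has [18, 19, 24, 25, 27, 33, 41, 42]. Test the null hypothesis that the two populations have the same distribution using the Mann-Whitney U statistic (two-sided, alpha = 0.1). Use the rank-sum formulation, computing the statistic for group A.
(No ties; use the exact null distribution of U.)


Step 1: Combine and sort all 13 observations; assign midranks.
sorted (value, group): (8,X), (10,X), (14,X), (15,X), (18,Y), (19,Y), (24,Y), (25,Y), (26,X), (27,Y), (33,Y), (41,Y), (42,Y)
ranks: 8->1, 10->2, 14->3, 15->4, 18->5, 19->6, 24->7, 25->8, 26->9, 27->10, 33->11, 41->12, 42->13
Step 2: Rank sum for X: R1 = 1 + 2 + 3 + 4 + 9 = 19.
Step 3: U_X = R1 - n1(n1+1)/2 = 19 - 5*6/2 = 19 - 15 = 4.
       U_Y = n1*n2 - U_X = 40 - 4 = 36.
Step 4: No ties, so the exact null distribution of U (based on enumerating the C(13,5) = 1287 equally likely rank assignments) gives the two-sided p-value.
Step 5: p-value = 0.018648; compare to alpha = 0.1. reject H0.

U_X = 4, p = 0.018648, reject H0 at alpha = 0.1.


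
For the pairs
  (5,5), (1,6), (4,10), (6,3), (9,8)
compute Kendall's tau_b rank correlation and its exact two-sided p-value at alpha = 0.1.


Step 1: Enumerate the 10 unordered pairs (i,j) with i<j and classify each by sign(x_j-x_i) * sign(y_j-y_i).
  (1,2):dx=-4,dy=+1->D; (1,3):dx=-1,dy=+5->D; (1,4):dx=+1,dy=-2->D; (1,5):dx=+4,dy=+3->C
  (2,3):dx=+3,dy=+4->C; (2,4):dx=+5,dy=-3->D; (2,5):dx=+8,dy=+2->C; (3,4):dx=+2,dy=-7->D
  (3,5):dx=+5,dy=-2->D; (4,5):dx=+3,dy=+5->C
Step 2: C = 4, D = 6, total pairs = 10.
Step 3: tau = (C - D)/(n(n-1)/2) = (4 - 6)/10 = -0.200000.
Step 4: Exact two-sided p-value (enumerate n! = 120 permutations of y under H0): p = 0.816667.
Step 5: alpha = 0.1. fail to reject H0.

tau_b = -0.2000 (C=4, D=6), p = 0.816667, fail to reject H0.


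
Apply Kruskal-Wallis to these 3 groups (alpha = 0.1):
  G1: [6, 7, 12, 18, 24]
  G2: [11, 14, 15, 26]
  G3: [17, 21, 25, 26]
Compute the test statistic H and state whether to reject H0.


Step 1: Combine all N = 13 observations and assign midranks.
sorted (value, group, rank): (6,G1,1), (7,G1,2), (11,G2,3), (12,G1,4), (14,G2,5), (15,G2,6), (17,G3,7), (18,G1,8), (21,G3,9), (24,G1,10), (25,G3,11), (26,G2,12.5), (26,G3,12.5)
Step 2: Sum ranks within each group.
R_1 = 25 (n_1 = 5)
R_2 = 26.5 (n_2 = 4)
R_3 = 39.5 (n_3 = 4)
Step 3: H = 12/(N(N+1)) * sum(R_i^2/n_i) - 3(N+1)
     = 12/(13*14) * (25^2/5 + 26.5^2/4 + 39.5^2/4) - 3*14
     = 0.065934 * 690.625 - 42
     = 3.535714.
Step 4: Ties present; correction factor C = 1 - 6/(13^3 - 13) = 0.997253. Corrected H = 3.535714 / 0.997253 = 3.545455.
Step 5: Under H0, H ~ chi^2(2); p-value = 0.169869.
Step 6: alpha = 0.1. fail to reject H0.

H = 3.5455, df = 2, p = 0.169869, fail to reject H0.


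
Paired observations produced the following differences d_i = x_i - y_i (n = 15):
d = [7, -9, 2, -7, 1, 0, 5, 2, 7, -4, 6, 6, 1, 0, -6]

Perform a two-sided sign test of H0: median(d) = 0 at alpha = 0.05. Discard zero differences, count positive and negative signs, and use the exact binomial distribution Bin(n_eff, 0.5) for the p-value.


Step 1: Discard zero differences. Original n = 15; n_eff = number of nonzero differences = 13.
Nonzero differences (with sign): +7, -9, +2, -7, +1, +5, +2, +7, -4, +6, +6, +1, -6
Step 2: Count signs: positive = 9, negative = 4.
Step 3: Under H0: P(positive) = 0.5, so the number of positives S ~ Bin(13, 0.5).
Step 4: Two-sided exact p-value = sum of Bin(13,0.5) probabilities at or below the observed probability = 0.266846.
Step 5: alpha = 0.05. fail to reject H0.

n_eff = 13, pos = 9, neg = 4, p = 0.266846, fail to reject H0.


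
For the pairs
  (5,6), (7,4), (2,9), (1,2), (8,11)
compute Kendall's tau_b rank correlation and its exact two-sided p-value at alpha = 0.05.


Step 1: Enumerate the 10 unordered pairs (i,j) with i<j and classify each by sign(x_j-x_i) * sign(y_j-y_i).
  (1,2):dx=+2,dy=-2->D; (1,3):dx=-3,dy=+3->D; (1,4):dx=-4,dy=-4->C; (1,5):dx=+3,dy=+5->C
  (2,3):dx=-5,dy=+5->D; (2,4):dx=-6,dy=-2->C; (2,5):dx=+1,dy=+7->C; (3,4):dx=-1,dy=-7->C
  (3,5):dx=+6,dy=+2->C; (4,5):dx=+7,dy=+9->C
Step 2: C = 7, D = 3, total pairs = 10.
Step 3: tau = (C - D)/(n(n-1)/2) = (7 - 3)/10 = 0.400000.
Step 4: Exact two-sided p-value (enumerate n! = 120 permutations of y under H0): p = 0.483333.
Step 5: alpha = 0.05. fail to reject H0.

tau_b = 0.4000 (C=7, D=3), p = 0.483333, fail to reject H0.


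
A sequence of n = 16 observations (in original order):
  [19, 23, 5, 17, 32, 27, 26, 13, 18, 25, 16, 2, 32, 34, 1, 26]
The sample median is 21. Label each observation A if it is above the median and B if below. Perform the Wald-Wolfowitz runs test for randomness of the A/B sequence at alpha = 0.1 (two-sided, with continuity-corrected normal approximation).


Step 1: Compute median = 21; label A = above, B = below.
Labels in order: BABBAAABBABBAABA  (n_A = 8, n_B = 8)
Step 2: Count runs R = 10.
Step 3: Under H0 (random ordering), E[R] = 2*n_A*n_B/(n_A+n_B) + 1 = 2*8*8/16 + 1 = 9.0000.
        Var[R] = 2*n_A*n_B*(2*n_A*n_B - n_A - n_B) / ((n_A+n_B)^2 * (n_A+n_B-1)) = 14336/3840 = 3.7333.
        SD[R] = 1.9322.
Step 4: Continuity-corrected z = (R - 0.5 - E[R]) / SD[R] = (10 - 0.5 - 9.0000) / 1.9322 = 0.2588.
Step 5: Two-sided p-value via normal approximation = 2*(1 - Phi(|z|)) = 0.795809.
Step 6: alpha = 0.1. fail to reject H0.

R = 10, z = 0.2588, p = 0.795809, fail to reject H0.


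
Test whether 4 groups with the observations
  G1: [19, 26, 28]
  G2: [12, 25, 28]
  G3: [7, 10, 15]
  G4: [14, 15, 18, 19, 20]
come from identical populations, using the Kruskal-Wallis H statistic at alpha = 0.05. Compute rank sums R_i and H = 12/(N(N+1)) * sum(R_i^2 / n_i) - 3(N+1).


Step 1: Combine all N = 14 observations and assign midranks.
sorted (value, group, rank): (7,G3,1), (10,G3,2), (12,G2,3), (14,G4,4), (15,G3,5.5), (15,G4,5.5), (18,G4,7), (19,G1,8.5), (19,G4,8.5), (20,G4,10), (25,G2,11), (26,G1,12), (28,G1,13.5), (28,G2,13.5)
Step 2: Sum ranks within each group.
R_1 = 34 (n_1 = 3)
R_2 = 27.5 (n_2 = 3)
R_3 = 8.5 (n_3 = 3)
R_4 = 35 (n_4 = 5)
Step 3: H = 12/(N(N+1)) * sum(R_i^2/n_i) - 3(N+1)
     = 12/(14*15) * (34^2/3 + 27.5^2/3 + 8.5^2/3 + 35^2/5) - 3*15
     = 0.057143 * 906.5 - 45
     = 6.800000.
Step 4: Ties present; correction factor C = 1 - 18/(14^3 - 14) = 0.993407. Corrected H = 6.800000 / 0.993407 = 6.845133.
Step 5: Under H0, H ~ chi^2(3); p-value = 0.077001.
Step 6: alpha = 0.05. fail to reject H0.

H = 6.8451, df = 3, p = 0.077001, fail to reject H0.


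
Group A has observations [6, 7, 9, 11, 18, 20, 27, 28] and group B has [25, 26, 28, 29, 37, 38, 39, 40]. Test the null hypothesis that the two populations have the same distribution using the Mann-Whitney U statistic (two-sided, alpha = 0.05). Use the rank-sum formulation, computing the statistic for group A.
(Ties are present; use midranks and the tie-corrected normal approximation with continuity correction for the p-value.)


Step 1: Combine and sort all 16 observations; assign midranks.
sorted (value, group): (6,X), (7,X), (9,X), (11,X), (18,X), (20,X), (25,Y), (26,Y), (27,X), (28,X), (28,Y), (29,Y), (37,Y), (38,Y), (39,Y), (40,Y)
ranks: 6->1, 7->2, 9->3, 11->4, 18->5, 20->6, 25->7, 26->8, 27->9, 28->10.5, 28->10.5, 29->12, 37->13, 38->14, 39->15, 40->16
Step 2: Rank sum for X: R1 = 1 + 2 + 3 + 4 + 5 + 6 + 9 + 10.5 = 40.5.
Step 3: U_X = R1 - n1(n1+1)/2 = 40.5 - 8*9/2 = 40.5 - 36 = 4.5.
       U_Y = n1*n2 - U_X = 64 - 4.5 = 59.5.
Step 4: Ties are present, so use the tie-corrected normal approximation (with continuity correction) for the p-value.
Step 5: p-value = 0.004545; compare to alpha = 0.05. reject H0.

U_X = 4.5, p = 0.004545, reject H0 at alpha = 0.05.


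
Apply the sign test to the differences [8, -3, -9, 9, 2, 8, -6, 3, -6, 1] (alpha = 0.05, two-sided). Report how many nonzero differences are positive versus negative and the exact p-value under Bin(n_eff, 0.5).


Step 1: Discard zero differences. Original n = 10; n_eff = number of nonzero differences = 10.
Nonzero differences (with sign): +8, -3, -9, +9, +2, +8, -6, +3, -6, +1
Step 2: Count signs: positive = 6, negative = 4.
Step 3: Under H0: P(positive) = 0.5, so the number of positives S ~ Bin(10, 0.5).
Step 4: Two-sided exact p-value = sum of Bin(10,0.5) probabilities at or below the observed probability = 0.753906.
Step 5: alpha = 0.05. fail to reject H0.

n_eff = 10, pos = 6, neg = 4, p = 0.753906, fail to reject H0.


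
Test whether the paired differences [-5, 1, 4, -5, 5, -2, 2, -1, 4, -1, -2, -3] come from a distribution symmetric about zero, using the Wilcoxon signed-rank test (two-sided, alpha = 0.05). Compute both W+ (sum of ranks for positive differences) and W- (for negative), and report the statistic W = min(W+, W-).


Step 1: Drop any zero differences (none here) and take |d_i|.
|d| = [5, 1, 4, 5, 5, 2, 2, 1, 4, 1, 2, 3]
Step 2: Midrank |d_i| (ties get averaged ranks).
ranks: |5|->11, |1|->2, |4|->8.5, |5|->11, |5|->11, |2|->5, |2|->5, |1|->2, |4|->8.5, |1|->2, |2|->5, |3|->7
Step 3: Attach original signs; sum ranks with positive sign and with negative sign.
W+ = 2 + 8.5 + 11 + 5 + 8.5 = 35
W- = 11 + 11 + 5 + 2 + 2 + 5 + 7 = 43
(Check: W+ + W- = 78 should equal n(n+1)/2 = 78.)
Step 4: Test statistic W = min(W+, W-) = 35.
Step 5: Ties in |d|, so use the tie-corrected normal approximation.
        E[W] = n(n+1)/4 = 12*13/4 = 39.
        Tie groups: |d|=1 (t=3), |d|=2 (t=3), |d|=4 (t=2), |d|=5 (t=3); sum(t^3 - t) = 78.
        Var[W] = n(n+1)(2n+1)/24 - sum(t^3-t)/48 = 3900/24 - 78/48 = 160.875.
        z = (W - E[W]) / sqrt(Var[W]) = (35 - 39) / 12.6837 = -0.3154.
        Two-sided p = 2*Phi(z) = 0.752483.
Step 6: alpha = 0.05. fail to reject H0.

W+ = 35, W- = 43, W = min = 35, p = 0.752483, fail to reject H0.


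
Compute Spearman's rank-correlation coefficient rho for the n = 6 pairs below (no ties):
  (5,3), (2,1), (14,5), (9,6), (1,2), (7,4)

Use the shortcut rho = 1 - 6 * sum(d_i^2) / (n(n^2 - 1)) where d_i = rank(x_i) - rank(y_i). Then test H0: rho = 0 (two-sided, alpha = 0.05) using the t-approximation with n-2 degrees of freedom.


Step 1: Rank x and y separately (midranks; no ties here).
rank(x): 5->3, 2->2, 14->6, 9->5, 1->1, 7->4
rank(y): 3->3, 1->1, 5->5, 6->6, 2->2, 4->4
Step 2: d_i = R_x(i) - R_y(i); compute d_i^2.
  (3-3)^2=0, (2-1)^2=1, (6-5)^2=1, (5-6)^2=1, (1-2)^2=1, (4-4)^2=0
sum(d^2) = 4.
Step 3: rho = 1 - 6*4 / (6*(6^2 - 1)) = 1 - 24/210 = 0.885714.
Step 4: Under H0, t = rho * sqrt((n-2)/(1-rho^2)) = 3.8158 ~ t(4).
Step 5: Two-sided p-value from the t-distribution with 4 df = 0.018845.
Step 6: alpha = 0.05. reject H0.

rho = 0.8857, p = 0.018845, reject H0 at alpha = 0.05.


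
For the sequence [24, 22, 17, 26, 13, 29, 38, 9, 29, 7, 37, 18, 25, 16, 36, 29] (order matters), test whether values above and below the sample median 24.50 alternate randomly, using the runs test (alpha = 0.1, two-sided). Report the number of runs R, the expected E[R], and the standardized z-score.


Step 1: Compute median = 24.50; label A = above, B = below.
Labels in order: BBBABAABABABABAA  (n_A = 8, n_B = 8)
Step 2: Count runs R = 12.
Step 3: Under H0 (random ordering), E[R] = 2*n_A*n_B/(n_A+n_B) + 1 = 2*8*8/16 + 1 = 9.0000.
        Var[R] = 2*n_A*n_B*(2*n_A*n_B - n_A - n_B) / ((n_A+n_B)^2 * (n_A+n_B-1)) = 14336/3840 = 3.7333.
        SD[R] = 1.9322.
Step 4: Continuity-corrected z = (R - 0.5 - E[R]) / SD[R] = (12 - 0.5 - 9.0000) / 1.9322 = 1.2939.
Step 5: Two-sided p-value via normal approximation = 2*(1 - Phi(|z|)) = 0.195709.
Step 6: alpha = 0.1. fail to reject H0.

R = 12, z = 1.2939, p = 0.195709, fail to reject H0.
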